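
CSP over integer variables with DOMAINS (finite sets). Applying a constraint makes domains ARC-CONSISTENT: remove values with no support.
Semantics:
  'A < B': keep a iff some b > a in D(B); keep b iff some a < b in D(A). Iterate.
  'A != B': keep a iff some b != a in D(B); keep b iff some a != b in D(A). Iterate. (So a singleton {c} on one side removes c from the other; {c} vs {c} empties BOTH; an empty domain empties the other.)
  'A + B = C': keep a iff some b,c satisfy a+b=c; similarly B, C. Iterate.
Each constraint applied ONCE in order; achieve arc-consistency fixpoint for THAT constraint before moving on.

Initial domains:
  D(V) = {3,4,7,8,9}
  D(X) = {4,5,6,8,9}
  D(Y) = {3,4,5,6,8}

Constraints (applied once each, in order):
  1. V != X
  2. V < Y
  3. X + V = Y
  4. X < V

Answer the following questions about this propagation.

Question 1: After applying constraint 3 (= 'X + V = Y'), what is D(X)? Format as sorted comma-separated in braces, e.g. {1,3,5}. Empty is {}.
Constraint 1 (V != X) on D(V)={3,4,7,8,9} D(X)={4,5,6,8,9}: no change
Constraint 2 (V < Y) on D(V)={3,4,7,8,9} D(Y)={3,4,5,6,8}: V {3,4,7,8,9}->{3,4,7}; Y {3,4,5,6,8}->{4,5,6,8}
Constraint 3 (X + V = Y) on D(X)={4,5,6,8,9} D(V)={3,4,7} D(Y)={4,5,6,8}: X {4,5,6,8,9}->{4,5}; V {3,4,7}->{3,4}; Y {4,5,6,8}->{8}
So after constraint 3: D(X) = {4,5}

Answer: {4,5}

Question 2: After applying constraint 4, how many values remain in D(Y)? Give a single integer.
Answer: 1

Derivation:
Constraint 1 (V != X) on D(V)={3,4,7,8,9} D(X)={4,5,6,8,9}: no change
Constraint 2 (V < Y) on D(V)={3,4,7,8,9} D(Y)={3,4,5,6,8}: V {3,4,7,8,9}->{3,4,7}; Y {3,4,5,6,8}->{4,5,6,8}
Constraint 3 (X + V = Y) on D(X)={4,5,6,8,9} D(V)={3,4,7} D(Y)={4,5,6,8}: X {4,5,6,8,9}->{4,5}; V {3,4,7}->{3,4}; Y {4,5,6,8}->{8}
Constraint 4 (X < V) on D(X)={4,5} D(V)={3,4}: X {4,5}->{}; V {3,4}->{}
So after constraint 4: D(Y)={8}, size = 1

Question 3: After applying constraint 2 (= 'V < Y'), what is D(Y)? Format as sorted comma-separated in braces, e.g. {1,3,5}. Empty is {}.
Constraint 1 (V != X) on D(V)={3,4,7,8,9} D(X)={4,5,6,8,9}: no change
Constraint 2 (V < Y) on D(V)={3,4,7,8,9} D(Y)={3,4,5,6,8}: V {3,4,7,8,9}->{3,4,7}; Y {3,4,5,6,8}->{4,5,6,8}
So after constraint 2: D(Y) = {4,5,6,8}

Answer: {4,5,6,8}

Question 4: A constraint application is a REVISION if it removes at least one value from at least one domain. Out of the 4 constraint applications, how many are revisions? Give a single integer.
Answer: 3

Derivation:
Constraint 1 (V != X) on D(V)={3,4,7,8,9} D(X)={4,5,6,8,9}: no change => not a revision
Constraint 2 (V < Y) on D(V)={3,4,7,8,9} D(Y)={3,4,5,6,8}: V {3,4,7,8,9}->{3,4,7}; Y {3,4,5,6,8}->{4,5,6,8} => REVISION
Constraint 3 (X + V = Y) on D(X)={4,5,6,8,9} D(V)={3,4,7} D(Y)={4,5,6,8}: X {4,5,6,8,9}->{4,5}; V {3,4,7}->{3,4}; Y {4,5,6,8}->{8} => REVISION
Constraint 4 (X < V) on D(X)={4,5} D(V)={3,4}: X {4,5}->{}; V {3,4}->{} => REVISION
Total revisions = 3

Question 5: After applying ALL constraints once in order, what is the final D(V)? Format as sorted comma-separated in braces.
Constraint 1 (V != X) on D(V)={3,4,7,8,9} D(X)={4,5,6,8,9}: no change
Constraint 2 (V < Y) on D(V)={3,4,7,8,9} D(Y)={3,4,5,6,8}: V {3,4,7,8,9}->{3,4,7}; Y {3,4,5,6,8}->{4,5,6,8}
Constraint 3 (X + V = Y) on D(X)={4,5,6,8,9} D(V)={3,4,7} D(Y)={4,5,6,8}: X {4,5,6,8,9}->{4,5}; V {3,4,7}->{3,4}; Y {4,5,6,8}->{8}
Constraint 4 (X < V) on D(X)={4,5} D(V)={3,4}: X {4,5}->{}; V {3,4}->{}
So after all 4 constraints: D(V) = {}

Answer: {}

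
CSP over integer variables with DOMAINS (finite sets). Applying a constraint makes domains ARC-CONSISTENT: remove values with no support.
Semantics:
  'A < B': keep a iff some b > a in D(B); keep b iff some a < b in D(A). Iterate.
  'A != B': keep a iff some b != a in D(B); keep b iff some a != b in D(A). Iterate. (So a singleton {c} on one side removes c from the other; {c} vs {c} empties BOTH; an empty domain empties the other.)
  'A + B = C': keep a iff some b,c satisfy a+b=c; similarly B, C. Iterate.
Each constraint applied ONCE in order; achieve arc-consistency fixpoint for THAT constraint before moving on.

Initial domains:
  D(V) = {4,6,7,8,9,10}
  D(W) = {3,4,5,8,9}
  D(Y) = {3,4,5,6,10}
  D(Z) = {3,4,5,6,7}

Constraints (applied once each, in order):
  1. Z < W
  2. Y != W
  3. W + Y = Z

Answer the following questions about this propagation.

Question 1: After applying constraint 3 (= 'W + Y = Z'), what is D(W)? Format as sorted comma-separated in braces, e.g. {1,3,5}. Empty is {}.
Constraint 1 (Z < W) on D(Z)={3,4,5,6,7} D(W)={3,4,5,8,9}: W {3,4,5,8,9}->{4,5,8,9}
Constraint 2 (Y != W) on D(Y)={3,4,5,6,10} D(W)={4,5,8,9}: no change
Constraint 3 (W + Y = Z) on D(W)={4,5,8,9} D(Y)={3,4,5,6,10} D(Z)={3,4,5,6,7}: W {4,5,8,9}->{4}; Y {3,4,5,6,10}->{3}; Z {3,4,5,6,7}->{7}
So after constraint 3: D(W) = {4}

Answer: {4}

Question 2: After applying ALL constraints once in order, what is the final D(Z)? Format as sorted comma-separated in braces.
Answer: {7}

Derivation:
Constraint 1 (Z < W) on D(Z)={3,4,5,6,7} D(W)={3,4,5,8,9}: W {3,4,5,8,9}->{4,5,8,9}
Constraint 2 (Y != W) on D(Y)={3,4,5,6,10} D(W)={4,5,8,9}: no change
Constraint 3 (W + Y = Z) on D(W)={4,5,8,9} D(Y)={3,4,5,6,10} D(Z)={3,4,5,6,7}: W {4,5,8,9}->{4}; Y {3,4,5,6,10}->{3}; Z {3,4,5,6,7}->{7}
So after all 3 constraints: D(Z) = {7}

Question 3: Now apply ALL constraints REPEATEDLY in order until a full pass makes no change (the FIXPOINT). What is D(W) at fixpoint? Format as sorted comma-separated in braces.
Answer: {}

Derivation:
pass 0 (initial): D(W)={3,4,5,8,9}
pass 1: W {3,4,5,8,9}->{4}; Y {3,4,5,6,10}->{3}; Z {3,4,5,6,7}->{7}
pass 2: W {4}->{}; Y {3}->{}; Z {7}->{}
pass 3: no change
Fixpoint after 3 passes: D(W) = {}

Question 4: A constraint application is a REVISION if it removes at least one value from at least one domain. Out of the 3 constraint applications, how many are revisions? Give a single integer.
Answer: 2

Derivation:
Constraint 1 (Z < W) on D(Z)={3,4,5,6,7} D(W)={3,4,5,8,9}: W {3,4,5,8,9}->{4,5,8,9} => REVISION
Constraint 2 (Y != W) on D(Y)={3,4,5,6,10} D(W)={4,5,8,9}: no change => not a revision
Constraint 3 (W + Y = Z) on D(W)={4,5,8,9} D(Y)={3,4,5,6,10} D(Z)={3,4,5,6,7}: W {4,5,8,9}->{4}; Y {3,4,5,6,10}->{3}; Z {3,4,5,6,7}->{7} => REVISION
Total revisions = 2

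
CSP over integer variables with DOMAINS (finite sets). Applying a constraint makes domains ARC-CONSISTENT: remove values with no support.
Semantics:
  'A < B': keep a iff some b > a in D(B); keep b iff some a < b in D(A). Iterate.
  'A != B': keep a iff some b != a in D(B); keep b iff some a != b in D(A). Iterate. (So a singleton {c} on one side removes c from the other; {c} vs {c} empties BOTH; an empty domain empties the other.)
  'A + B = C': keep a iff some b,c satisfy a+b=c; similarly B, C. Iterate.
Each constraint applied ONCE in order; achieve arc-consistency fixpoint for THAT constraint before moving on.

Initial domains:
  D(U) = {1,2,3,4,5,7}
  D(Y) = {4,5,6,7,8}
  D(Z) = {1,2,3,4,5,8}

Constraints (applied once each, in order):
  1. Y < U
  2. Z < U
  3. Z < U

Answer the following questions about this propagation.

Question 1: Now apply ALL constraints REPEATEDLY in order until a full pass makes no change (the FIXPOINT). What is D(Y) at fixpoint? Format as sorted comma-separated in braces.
Answer: {4,5,6}

Derivation:
pass 0 (initial): D(Y)={4,5,6,7,8}
pass 1: U {1,2,3,4,5,7}->{5,7}; Y {4,5,6,7,8}->{4,5,6}; Z {1,2,3,4,5,8}->{1,2,3,4,5}
pass 2: no change
Fixpoint after 2 passes: D(Y) = {4,5,6}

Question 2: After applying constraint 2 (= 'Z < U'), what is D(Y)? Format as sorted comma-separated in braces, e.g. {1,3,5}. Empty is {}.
Answer: {4,5,6}

Derivation:
Constraint 1 (Y < U) on D(Y)={4,5,6,7,8} D(U)={1,2,3,4,5,7}: Y {4,5,6,7,8}->{4,5,6}; U {1,2,3,4,5,7}->{5,7}
Constraint 2 (Z < U) on D(Z)={1,2,3,4,5,8} D(U)={5,7}: Z {1,2,3,4,5,8}->{1,2,3,4,5}
So after constraint 2: D(Y) = {4,5,6}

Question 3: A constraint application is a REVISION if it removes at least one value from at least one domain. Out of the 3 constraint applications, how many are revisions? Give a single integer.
Answer: 2

Derivation:
Constraint 1 (Y < U) on D(Y)={4,5,6,7,8} D(U)={1,2,3,4,5,7}: Y {4,5,6,7,8}->{4,5,6}; U {1,2,3,4,5,7}->{5,7} => REVISION
Constraint 2 (Z < U) on D(Z)={1,2,3,4,5,8} D(U)={5,7}: Z {1,2,3,4,5,8}->{1,2,3,4,5} => REVISION
Constraint 3 (Z < U) on D(Z)={1,2,3,4,5} D(U)={5,7}: no change => not a revision
Total revisions = 2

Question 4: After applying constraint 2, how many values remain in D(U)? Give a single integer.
Constraint 1 (Y < U) on D(Y)={4,5,6,7,8} D(U)={1,2,3,4,5,7}: Y {4,5,6,7,8}->{4,5,6}; U {1,2,3,4,5,7}->{5,7}
Constraint 2 (Z < U) on D(Z)={1,2,3,4,5,8} D(U)={5,7}: Z {1,2,3,4,5,8}->{1,2,3,4,5}
So after constraint 2: D(U)={5,7}, size = 2

Answer: 2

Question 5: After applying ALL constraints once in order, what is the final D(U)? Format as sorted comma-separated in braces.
Answer: {5,7}

Derivation:
Constraint 1 (Y < U) on D(Y)={4,5,6,7,8} D(U)={1,2,3,4,5,7}: Y {4,5,6,7,8}->{4,5,6}; U {1,2,3,4,5,7}->{5,7}
Constraint 2 (Z < U) on D(Z)={1,2,3,4,5,8} D(U)={5,7}: Z {1,2,3,4,5,8}->{1,2,3,4,5}
Constraint 3 (Z < U) on D(Z)={1,2,3,4,5} D(U)={5,7}: no change
So after all 3 constraints: D(U) = {5,7}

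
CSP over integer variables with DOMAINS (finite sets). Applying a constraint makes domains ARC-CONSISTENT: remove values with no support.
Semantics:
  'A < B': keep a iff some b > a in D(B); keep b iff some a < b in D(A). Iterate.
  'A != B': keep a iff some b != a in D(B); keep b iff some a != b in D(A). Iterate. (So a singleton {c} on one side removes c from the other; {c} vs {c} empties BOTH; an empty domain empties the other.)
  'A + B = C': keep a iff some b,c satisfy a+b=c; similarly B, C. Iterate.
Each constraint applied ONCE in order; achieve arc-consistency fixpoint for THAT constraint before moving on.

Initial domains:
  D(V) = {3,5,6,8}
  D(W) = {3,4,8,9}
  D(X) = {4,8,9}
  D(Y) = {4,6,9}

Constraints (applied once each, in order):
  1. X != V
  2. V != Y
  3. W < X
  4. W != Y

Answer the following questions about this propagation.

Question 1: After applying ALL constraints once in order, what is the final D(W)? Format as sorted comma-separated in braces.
Constraint 1 (X != V) on D(X)={4,8,9} D(V)={3,5,6,8}: no change
Constraint 2 (V != Y) on D(V)={3,5,6,8} D(Y)={4,6,9}: no change
Constraint 3 (W < X) on D(W)={3,4,8,9} D(X)={4,8,9}: W {3,4,8,9}->{3,4,8}
Constraint 4 (W != Y) on D(W)={3,4,8} D(Y)={4,6,9}: no change
So after all 4 constraints: D(W) = {3,4,8}

Answer: {3,4,8}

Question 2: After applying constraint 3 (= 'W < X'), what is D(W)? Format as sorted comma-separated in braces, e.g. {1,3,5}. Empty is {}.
Answer: {3,4,8}

Derivation:
Constraint 1 (X != V) on D(X)={4,8,9} D(V)={3,5,6,8}: no change
Constraint 2 (V != Y) on D(V)={3,5,6,8} D(Y)={4,6,9}: no change
Constraint 3 (W < X) on D(W)={3,4,8,9} D(X)={4,8,9}: W {3,4,8,9}->{3,4,8}
So after constraint 3: D(W) = {3,4,8}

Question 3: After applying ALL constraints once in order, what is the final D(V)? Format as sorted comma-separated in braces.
Constraint 1 (X != V) on D(X)={4,8,9} D(V)={3,5,6,8}: no change
Constraint 2 (V != Y) on D(V)={3,5,6,8} D(Y)={4,6,9}: no change
Constraint 3 (W < X) on D(W)={3,4,8,9} D(X)={4,8,9}: W {3,4,8,9}->{3,4,8}
Constraint 4 (W != Y) on D(W)={3,4,8} D(Y)={4,6,9}: no change
So after all 4 constraints: D(V) = {3,5,6,8}

Answer: {3,5,6,8}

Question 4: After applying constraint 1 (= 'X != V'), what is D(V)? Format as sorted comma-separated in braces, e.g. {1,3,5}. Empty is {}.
Answer: {3,5,6,8}

Derivation:
Constraint 1 (X != V) on D(X)={4,8,9} D(V)={3,5,6,8}: no change
So after constraint 1: D(V) = {3,5,6,8}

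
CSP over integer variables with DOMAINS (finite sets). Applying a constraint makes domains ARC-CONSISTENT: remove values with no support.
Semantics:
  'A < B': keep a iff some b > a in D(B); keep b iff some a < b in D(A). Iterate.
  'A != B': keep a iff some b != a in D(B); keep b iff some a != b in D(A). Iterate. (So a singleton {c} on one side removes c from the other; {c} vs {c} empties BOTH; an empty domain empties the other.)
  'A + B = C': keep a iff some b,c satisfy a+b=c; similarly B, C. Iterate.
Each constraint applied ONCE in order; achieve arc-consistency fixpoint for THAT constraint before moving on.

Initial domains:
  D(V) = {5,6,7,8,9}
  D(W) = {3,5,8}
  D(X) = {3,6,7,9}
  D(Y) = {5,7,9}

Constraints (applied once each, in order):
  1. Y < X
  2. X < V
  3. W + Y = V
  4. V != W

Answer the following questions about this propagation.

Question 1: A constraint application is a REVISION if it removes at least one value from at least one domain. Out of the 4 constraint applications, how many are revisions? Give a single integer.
Constraint 1 (Y < X) on D(Y)={5,7,9} D(X)={3,6,7,9}: Y {5,7,9}->{5,7}; X {3,6,7,9}->{6,7,9} => REVISION
Constraint 2 (X < V) on D(X)={6,7,9} D(V)={5,6,7,8,9}: X {6,7,9}->{6,7}; V {5,6,7,8,9}->{7,8,9} => REVISION
Constraint 3 (W + Y = V) on D(W)={3,5,8} D(Y)={5,7} D(V)={7,8,9}: W {3,5,8}->{3}; Y {5,7}->{5}; V {7,8,9}->{8} => REVISION
Constraint 4 (V != W) on D(V)={8} D(W)={3}: no change => not a revision
Total revisions = 3

Answer: 3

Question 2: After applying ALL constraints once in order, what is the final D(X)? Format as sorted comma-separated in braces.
Constraint 1 (Y < X) on D(Y)={5,7,9} D(X)={3,6,7,9}: Y {5,7,9}->{5,7}; X {3,6,7,9}->{6,7,9}
Constraint 2 (X < V) on D(X)={6,7,9} D(V)={5,6,7,8,9}: X {6,7,9}->{6,7}; V {5,6,7,8,9}->{7,8,9}
Constraint 3 (W + Y = V) on D(W)={3,5,8} D(Y)={5,7} D(V)={7,8,9}: W {3,5,8}->{3}; Y {5,7}->{5}; V {7,8,9}->{8}
Constraint 4 (V != W) on D(V)={8} D(W)={3}: no change
So after all 4 constraints: D(X) = {6,7}

Answer: {6,7}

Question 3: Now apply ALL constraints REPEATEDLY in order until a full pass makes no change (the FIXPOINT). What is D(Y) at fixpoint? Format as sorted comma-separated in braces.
Answer: {5}

Derivation:
pass 0 (initial): D(Y)={5,7,9}
pass 1: V {5,6,7,8,9}->{8}; W {3,5,8}->{3}; X {3,6,7,9}->{6,7}; Y {5,7,9}->{5}
pass 2: no change
Fixpoint after 2 passes: D(Y) = {5}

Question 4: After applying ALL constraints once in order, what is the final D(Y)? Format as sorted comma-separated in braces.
Constraint 1 (Y < X) on D(Y)={5,7,9} D(X)={3,6,7,9}: Y {5,7,9}->{5,7}; X {3,6,7,9}->{6,7,9}
Constraint 2 (X < V) on D(X)={6,7,9} D(V)={5,6,7,8,9}: X {6,7,9}->{6,7}; V {5,6,7,8,9}->{7,8,9}
Constraint 3 (W + Y = V) on D(W)={3,5,8} D(Y)={5,7} D(V)={7,8,9}: W {3,5,8}->{3}; Y {5,7}->{5}; V {7,8,9}->{8}
Constraint 4 (V != W) on D(V)={8} D(W)={3}: no change
So after all 4 constraints: D(Y) = {5}

Answer: {5}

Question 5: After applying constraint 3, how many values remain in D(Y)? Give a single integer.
Constraint 1 (Y < X) on D(Y)={5,7,9} D(X)={3,6,7,9}: Y {5,7,9}->{5,7}; X {3,6,7,9}->{6,7,9}
Constraint 2 (X < V) on D(X)={6,7,9} D(V)={5,6,7,8,9}: X {6,7,9}->{6,7}; V {5,6,7,8,9}->{7,8,9}
Constraint 3 (W + Y = V) on D(W)={3,5,8} D(Y)={5,7} D(V)={7,8,9}: W {3,5,8}->{3}; Y {5,7}->{5}; V {7,8,9}->{8}
So after constraint 3: D(Y)={5}, size = 1

Answer: 1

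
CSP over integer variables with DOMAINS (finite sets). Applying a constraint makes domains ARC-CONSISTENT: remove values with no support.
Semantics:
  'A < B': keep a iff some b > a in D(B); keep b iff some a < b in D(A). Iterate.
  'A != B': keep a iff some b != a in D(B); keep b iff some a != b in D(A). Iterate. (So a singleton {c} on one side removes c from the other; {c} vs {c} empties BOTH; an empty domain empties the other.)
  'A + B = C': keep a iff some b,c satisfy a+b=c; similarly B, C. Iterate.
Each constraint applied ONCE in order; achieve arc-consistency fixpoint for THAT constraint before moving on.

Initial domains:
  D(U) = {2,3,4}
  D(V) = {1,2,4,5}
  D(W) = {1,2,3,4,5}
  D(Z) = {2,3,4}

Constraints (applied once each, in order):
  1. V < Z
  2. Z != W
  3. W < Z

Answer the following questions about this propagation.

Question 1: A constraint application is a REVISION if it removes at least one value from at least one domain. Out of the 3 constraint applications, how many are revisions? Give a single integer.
Constraint 1 (V < Z) on D(V)={1,2,4,5} D(Z)={2,3,4}: V {1,2,4,5}->{1,2} => REVISION
Constraint 2 (Z != W) on D(Z)={2,3,4} D(W)={1,2,3,4,5}: no change => not a revision
Constraint 3 (W < Z) on D(W)={1,2,3,4,5} D(Z)={2,3,4}: W {1,2,3,4,5}->{1,2,3} => REVISION
Total revisions = 2

Answer: 2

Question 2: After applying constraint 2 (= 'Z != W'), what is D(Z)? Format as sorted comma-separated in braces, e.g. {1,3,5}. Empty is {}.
Constraint 1 (V < Z) on D(V)={1,2,4,5} D(Z)={2,3,4}: V {1,2,4,5}->{1,2}
Constraint 2 (Z != W) on D(Z)={2,3,4} D(W)={1,2,3,4,5}: no change
So after constraint 2: D(Z) = {2,3,4}

Answer: {2,3,4}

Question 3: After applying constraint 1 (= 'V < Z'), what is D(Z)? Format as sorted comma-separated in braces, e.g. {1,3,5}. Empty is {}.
Constraint 1 (V < Z) on D(V)={1,2,4,5} D(Z)={2,3,4}: V {1,2,4,5}->{1,2}
So after constraint 1: D(Z) = {2,3,4}

Answer: {2,3,4}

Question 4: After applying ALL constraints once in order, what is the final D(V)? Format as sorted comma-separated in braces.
Constraint 1 (V < Z) on D(V)={1,2,4,5} D(Z)={2,3,4}: V {1,2,4,5}->{1,2}
Constraint 2 (Z != W) on D(Z)={2,3,4} D(W)={1,2,3,4,5}: no change
Constraint 3 (W < Z) on D(W)={1,2,3,4,5} D(Z)={2,3,4}: W {1,2,3,4,5}->{1,2,3}
So after all 3 constraints: D(V) = {1,2}

Answer: {1,2}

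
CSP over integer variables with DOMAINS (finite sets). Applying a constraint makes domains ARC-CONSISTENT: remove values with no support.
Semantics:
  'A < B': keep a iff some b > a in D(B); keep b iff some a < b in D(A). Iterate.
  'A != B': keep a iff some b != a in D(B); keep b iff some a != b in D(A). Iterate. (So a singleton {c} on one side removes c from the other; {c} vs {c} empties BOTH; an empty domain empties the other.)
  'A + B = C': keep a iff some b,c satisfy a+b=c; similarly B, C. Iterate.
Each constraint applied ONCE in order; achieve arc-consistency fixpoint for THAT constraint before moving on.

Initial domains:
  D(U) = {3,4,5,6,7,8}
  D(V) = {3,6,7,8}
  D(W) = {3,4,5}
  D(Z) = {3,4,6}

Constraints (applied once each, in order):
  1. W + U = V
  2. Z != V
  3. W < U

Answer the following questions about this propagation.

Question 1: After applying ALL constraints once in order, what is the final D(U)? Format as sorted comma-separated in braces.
Constraint 1 (W + U = V) on D(W)={3,4,5} D(U)={3,4,5,6,7,8} D(V)={3,6,7,8}: U {3,4,5,6,7,8}->{3,4,5}; V {3,6,7,8}->{6,7,8}
Constraint 2 (Z != V) on D(Z)={3,4,6} D(V)={6,7,8}: no change
Constraint 3 (W < U) on D(W)={3,4,5} D(U)={3,4,5}: W {3,4,5}->{3,4}; U {3,4,5}->{4,5}
So after all 3 constraints: D(U) = {4,5}

Answer: {4,5}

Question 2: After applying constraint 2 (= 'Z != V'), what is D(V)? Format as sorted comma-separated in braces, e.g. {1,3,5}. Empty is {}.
Answer: {6,7,8}

Derivation:
Constraint 1 (W + U = V) on D(W)={3,4,5} D(U)={3,4,5,6,7,8} D(V)={3,6,7,8}: U {3,4,5,6,7,8}->{3,4,5}; V {3,6,7,8}->{6,7,8}
Constraint 2 (Z != V) on D(Z)={3,4,6} D(V)={6,7,8}: no change
So after constraint 2: D(V) = {6,7,8}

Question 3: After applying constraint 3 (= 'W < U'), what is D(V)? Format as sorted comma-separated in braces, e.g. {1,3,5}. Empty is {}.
Constraint 1 (W + U = V) on D(W)={3,4,5} D(U)={3,4,5,6,7,8} D(V)={3,6,7,8}: U {3,4,5,6,7,8}->{3,4,5}; V {3,6,7,8}->{6,7,8}
Constraint 2 (Z != V) on D(Z)={3,4,6} D(V)={6,7,8}: no change
Constraint 3 (W < U) on D(W)={3,4,5} D(U)={3,4,5}: W {3,4,5}->{3,4}; U {3,4,5}->{4,5}
So after constraint 3: D(V) = {6,7,8}

Answer: {6,7,8}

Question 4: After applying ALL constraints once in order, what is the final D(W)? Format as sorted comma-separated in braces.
Answer: {3,4}

Derivation:
Constraint 1 (W + U = V) on D(W)={3,4,5} D(U)={3,4,5,6,7,8} D(V)={3,6,7,8}: U {3,4,5,6,7,8}->{3,4,5}; V {3,6,7,8}->{6,7,8}
Constraint 2 (Z != V) on D(Z)={3,4,6} D(V)={6,7,8}: no change
Constraint 3 (W < U) on D(W)={3,4,5} D(U)={3,4,5}: W {3,4,5}->{3,4}; U {3,4,5}->{4,5}
So after all 3 constraints: D(W) = {3,4}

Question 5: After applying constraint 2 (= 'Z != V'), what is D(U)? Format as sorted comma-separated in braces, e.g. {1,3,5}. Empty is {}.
Answer: {3,4,5}

Derivation:
Constraint 1 (W + U = V) on D(W)={3,4,5} D(U)={3,4,5,6,7,8} D(V)={3,6,7,8}: U {3,4,5,6,7,8}->{3,4,5}; V {3,6,7,8}->{6,7,8}
Constraint 2 (Z != V) on D(Z)={3,4,6} D(V)={6,7,8}: no change
So after constraint 2: D(U) = {3,4,5}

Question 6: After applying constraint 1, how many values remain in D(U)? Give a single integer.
Constraint 1 (W + U = V) on D(W)={3,4,5} D(U)={3,4,5,6,7,8} D(V)={3,6,7,8}: U {3,4,5,6,7,8}->{3,4,5}; V {3,6,7,8}->{6,7,8}
So after constraint 1: D(U)={3,4,5}, size = 3

Answer: 3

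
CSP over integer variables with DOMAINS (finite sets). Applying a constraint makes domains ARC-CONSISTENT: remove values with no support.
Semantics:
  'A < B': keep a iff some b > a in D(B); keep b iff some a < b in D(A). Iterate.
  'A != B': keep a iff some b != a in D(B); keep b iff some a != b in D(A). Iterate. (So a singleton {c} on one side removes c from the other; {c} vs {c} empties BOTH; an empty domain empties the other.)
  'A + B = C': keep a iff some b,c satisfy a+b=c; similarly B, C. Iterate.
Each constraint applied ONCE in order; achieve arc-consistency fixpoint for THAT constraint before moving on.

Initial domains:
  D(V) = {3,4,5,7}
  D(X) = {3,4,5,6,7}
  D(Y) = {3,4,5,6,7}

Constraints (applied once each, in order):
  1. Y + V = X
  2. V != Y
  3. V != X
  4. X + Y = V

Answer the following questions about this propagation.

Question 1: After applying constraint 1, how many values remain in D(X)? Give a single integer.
Answer: 2

Derivation:
Constraint 1 (Y + V = X) on D(Y)={3,4,5,6,7} D(V)={3,4,5,7} D(X)={3,4,5,6,7}: Y {3,4,5,6,7}->{3,4}; V {3,4,5,7}->{3,4}; X {3,4,5,6,7}->{6,7}
So after constraint 1: D(X)={6,7}, size = 2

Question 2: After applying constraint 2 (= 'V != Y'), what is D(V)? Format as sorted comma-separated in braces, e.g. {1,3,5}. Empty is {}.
Answer: {3,4}

Derivation:
Constraint 1 (Y + V = X) on D(Y)={3,4,5,6,7} D(V)={3,4,5,7} D(X)={3,4,5,6,7}: Y {3,4,5,6,7}->{3,4}; V {3,4,5,7}->{3,4}; X {3,4,5,6,7}->{6,7}
Constraint 2 (V != Y) on D(V)={3,4} D(Y)={3,4}: no change
So after constraint 2: D(V) = {3,4}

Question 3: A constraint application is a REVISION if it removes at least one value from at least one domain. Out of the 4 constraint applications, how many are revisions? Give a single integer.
Constraint 1 (Y + V = X) on D(Y)={3,4,5,6,7} D(V)={3,4,5,7} D(X)={3,4,5,6,7}: Y {3,4,5,6,7}->{3,4}; V {3,4,5,7}->{3,4}; X {3,4,5,6,7}->{6,7} => REVISION
Constraint 2 (V != Y) on D(V)={3,4} D(Y)={3,4}: no change => not a revision
Constraint 3 (V != X) on D(V)={3,4} D(X)={6,7}: no change => not a revision
Constraint 4 (X + Y = V) on D(X)={6,7} D(Y)={3,4} D(V)={3,4}: X {6,7}->{}; Y {3,4}->{}; V {3,4}->{} => REVISION
Total revisions = 2

Answer: 2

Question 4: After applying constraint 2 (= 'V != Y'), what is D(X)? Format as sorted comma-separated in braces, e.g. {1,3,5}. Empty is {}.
Constraint 1 (Y + V = X) on D(Y)={3,4,5,6,7} D(V)={3,4,5,7} D(X)={3,4,5,6,7}: Y {3,4,5,6,7}->{3,4}; V {3,4,5,7}->{3,4}; X {3,4,5,6,7}->{6,7}
Constraint 2 (V != Y) on D(V)={3,4} D(Y)={3,4}: no change
So after constraint 2: D(X) = {6,7}

Answer: {6,7}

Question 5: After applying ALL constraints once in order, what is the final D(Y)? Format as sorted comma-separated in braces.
Constraint 1 (Y + V = X) on D(Y)={3,4,5,6,7} D(V)={3,4,5,7} D(X)={3,4,5,6,7}: Y {3,4,5,6,7}->{3,4}; V {3,4,5,7}->{3,4}; X {3,4,5,6,7}->{6,7}
Constraint 2 (V != Y) on D(V)={3,4} D(Y)={3,4}: no change
Constraint 3 (V != X) on D(V)={3,4} D(X)={6,7}: no change
Constraint 4 (X + Y = V) on D(X)={6,7} D(Y)={3,4} D(V)={3,4}: X {6,7}->{}; Y {3,4}->{}; V {3,4}->{}
So after all 4 constraints: D(Y) = {}

Answer: {}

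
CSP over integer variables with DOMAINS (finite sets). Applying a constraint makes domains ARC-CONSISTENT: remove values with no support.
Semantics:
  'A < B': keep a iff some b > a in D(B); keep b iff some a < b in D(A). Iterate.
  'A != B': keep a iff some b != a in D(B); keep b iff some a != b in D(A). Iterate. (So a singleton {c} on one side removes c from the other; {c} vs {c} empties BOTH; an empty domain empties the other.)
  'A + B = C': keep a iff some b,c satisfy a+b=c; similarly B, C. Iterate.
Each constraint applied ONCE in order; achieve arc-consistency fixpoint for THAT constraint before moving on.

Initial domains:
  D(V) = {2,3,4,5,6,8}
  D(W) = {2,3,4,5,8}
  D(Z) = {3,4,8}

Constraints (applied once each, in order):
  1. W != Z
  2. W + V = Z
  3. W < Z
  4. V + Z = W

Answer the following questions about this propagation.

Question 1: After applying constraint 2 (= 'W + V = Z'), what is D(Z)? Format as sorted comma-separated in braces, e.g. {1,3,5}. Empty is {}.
Constraint 1 (W != Z) on D(W)={2,3,4,5,8} D(Z)={3,4,8}: no change
Constraint 2 (W + V = Z) on D(W)={2,3,4,5,8} D(V)={2,3,4,5,6,8} D(Z)={3,4,8}: W {2,3,4,5,8}->{2,3,4,5}; V {2,3,4,5,6,8}->{2,3,4,5,6}; Z {3,4,8}->{4,8}
So after constraint 2: D(Z) = {4,8}

Answer: {4,8}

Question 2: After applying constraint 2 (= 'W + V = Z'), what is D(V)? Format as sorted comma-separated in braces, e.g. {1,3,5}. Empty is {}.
Constraint 1 (W != Z) on D(W)={2,3,4,5,8} D(Z)={3,4,8}: no change
Constraint 2 (W + V = Z) on D(W)={2,3,4,5,8} D(V)={2,3,4,5,6,8} D(Z)={3,4,8}: W {2,3,4,5,8}->{2,3,4,5}; V {2,3,4,5,6,8}->{2,3,4,5,6}; Z {3,4,8}->{4,8}
So after constraint 2: D(V) = {2,3,4,5,6}

Answer: {2,3,4,5,6}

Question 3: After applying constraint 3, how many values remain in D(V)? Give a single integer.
Constraint 1 (W != Z) on D(W)={2,3,4,5,8} D(Z)={3,4,8}: no change
Constraint 2 (W + V = Z) on D(W)={2,3,4,5,8} D(V)={2,3,4,5,6,8} D(Z)={3,4,8}: W {2,3,4,5,8}->{2,3,4,5}; V {2,3,4,5,6,8}->{2,3,4,5,6}; Z {3,4,8}->{4,8}
Constraint 3 (W < Z) on D(W)={2,3,4,5} D(Z)={4,8}: no change
So after constraint 3: D(V)={2,3,4,5,6}, size = 5

Answer: 5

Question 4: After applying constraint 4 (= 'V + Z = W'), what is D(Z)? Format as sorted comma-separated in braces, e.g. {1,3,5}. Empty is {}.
Answer: {}

Derivation:
Constraint 1 (W != Z) on D(W)={2,3,4,5,8} D(Z)={3,4,8}: no change
Constraint 2 (W + V = Z) on D(W)={2,3,4,5,8} D(V)={2,3,4,5,6,8} D(Z)={3,4,8}: W {2,3,4,5,8}->{2,3,4,5}; V {2,3,4,5,6,8}->{2,3,4,5,6}; Z {3,4,8}->{4,8}
Constraint 3 (W < Z) on D(W)={2,3,4,5} D(Z)={4,8}: no change
Constraint 4 (V + Z = W) on D(V)={2,3,4,5,6} D(Z)={4,8} D(W)={2,3,4,5}: V {2,3,4,5,6}->{}; Z {4,8}->{}; W {2,3,4,5}->{}
So after constraint 4: D(Z) = {}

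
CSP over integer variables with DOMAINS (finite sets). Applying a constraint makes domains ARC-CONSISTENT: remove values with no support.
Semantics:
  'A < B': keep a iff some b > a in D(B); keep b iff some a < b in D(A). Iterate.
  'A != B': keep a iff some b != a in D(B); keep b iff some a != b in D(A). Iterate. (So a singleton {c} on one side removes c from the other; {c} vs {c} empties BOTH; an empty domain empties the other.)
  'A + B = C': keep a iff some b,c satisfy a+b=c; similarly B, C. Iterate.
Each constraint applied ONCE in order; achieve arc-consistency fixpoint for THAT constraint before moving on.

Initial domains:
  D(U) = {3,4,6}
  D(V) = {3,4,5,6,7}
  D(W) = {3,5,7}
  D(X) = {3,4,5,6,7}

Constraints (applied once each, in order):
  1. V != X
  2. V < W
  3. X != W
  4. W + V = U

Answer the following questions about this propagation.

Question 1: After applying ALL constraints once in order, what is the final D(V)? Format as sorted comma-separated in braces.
Constraint 1 (V != X) on D(V)={3,4,5,6,7} D(X)={3,4,5,6,7}: no change
Constraint 2 (V < W) on D(V)={3,4,5,6,7} D(W)={3,5,7}: V {3,4,5,6,7}->{3,4,5,6}; W {3,5,7}->{5,7}
Constraint 3 (X != W) on D(X)={3,4,5,6,7} D(W)={5,7}: no change
Constraint 4 (W + V = U) on D(W)={5,7} D(V)={3,4,5,6} D(U)={3,4,6}: W {5,7}->{}; V {3,4,5,6}->{}; U {3,4,6}->{}
So after all 4 constraints: D(V) = {}

Answer: {}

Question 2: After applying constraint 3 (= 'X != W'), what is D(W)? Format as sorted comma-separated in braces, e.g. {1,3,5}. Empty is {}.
Constraint 1 (V != X) on D(V)={3,4,5,6,7} D(X)={3,4,5,6,7}: no change
Constraint 2 (V < W) on D(V)={3,4,5,6,7} D(W)={3,5,7}: V {3,4,5,6,7}->{3,4,5,6}; W {3,5,7}->{5,7}
Constraint 3 (X != W) on D(X)={3,4,5,6,7} D(W)={5,7}: no change
So after constraint 3: D(W) = {5,7}

Answer: {5,7}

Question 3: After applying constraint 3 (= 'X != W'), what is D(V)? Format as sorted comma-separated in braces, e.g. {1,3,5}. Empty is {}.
Answer: {3,4,5,6}

Derivation:
Constraint 1 (V != X) on D(V)={3,4,5,6,7} D(X)={3,4,5,6,7}: no change
Constraint 2 (V < W) on D(V)={3,4,5,6,7} D(W)={3,5,7}: V {3,4,5,6,7}->{3,4,5,6}; W {3,5,7}->{5,7}
Constraint 3 (X != W) on D(X)={3,4,5,6,7} D(W)={5,7}: no change
So after constraint 3: D(V) = {3,4,5,6}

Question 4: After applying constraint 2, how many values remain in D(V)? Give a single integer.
Constraint 1 (V != X) on D(V)={3,4,5,6,7} D(X)={3,4,5,6,7}: no change
Constraint 2 (V < W) on D(V)={3,4,5,6,7} D(W)={3,5,7}: V {3,4,5,6,7}->{3,4,5,6}; W {3,5,7}->{5,7}
So after constraint 2: D(V)={3,4,5,6}, size = 4

Answer: 4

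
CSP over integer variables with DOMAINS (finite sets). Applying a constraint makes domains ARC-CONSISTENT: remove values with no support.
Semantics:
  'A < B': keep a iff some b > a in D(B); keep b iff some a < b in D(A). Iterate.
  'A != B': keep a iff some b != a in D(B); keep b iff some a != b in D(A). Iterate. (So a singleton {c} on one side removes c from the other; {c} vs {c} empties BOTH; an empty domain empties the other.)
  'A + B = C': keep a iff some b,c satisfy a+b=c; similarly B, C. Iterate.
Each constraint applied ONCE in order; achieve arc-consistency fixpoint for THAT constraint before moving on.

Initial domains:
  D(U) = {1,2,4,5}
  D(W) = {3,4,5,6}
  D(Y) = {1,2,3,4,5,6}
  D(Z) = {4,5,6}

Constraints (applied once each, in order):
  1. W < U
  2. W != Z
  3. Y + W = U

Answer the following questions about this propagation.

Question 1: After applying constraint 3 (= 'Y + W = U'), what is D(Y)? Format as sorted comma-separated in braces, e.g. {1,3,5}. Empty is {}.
Constraint 1 (W < U) on D(W)={3,4,5,6} D(U)={1,2,4,5}: W {3,4,5,6}->{3,4}; U {1,2,4,5}->{4,5}
Constraint 2 (W != Z) on D(W)={3,4} D(Z)={4,5,6}: no change
Constraint 3 (Y + W = U) on D(Y)={1,2,3,4,5,6} D(W)={3,4} D(U)={4,5}: Y {1,2,3,4,5,6}->{1,2}
So after constraint 3: D(Y) = {1,2}

Answer: {1,2}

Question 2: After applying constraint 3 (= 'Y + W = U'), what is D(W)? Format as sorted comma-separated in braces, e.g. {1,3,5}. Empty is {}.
Answer: {3,4}

Derivation:
Constraint 1 (W < U) on D(W)={3,4,5,6} D(U)={1,2,4,5}: W {3,4,5,6}->{3,4}; U {1,2,4,5}->{4,5}
Constraint 2 (W != Z) on D(W)={3,4} D(Z)={4,5,6}: no change
Constraint 3 (Y + W = U) on D(Y)={1,2,3,4,5,6} D(W)={3,4} D(U)={4,5}: Y {1,2,3,4,5,6}->{1,2}
So after constraint 3: D(W) = {3,4}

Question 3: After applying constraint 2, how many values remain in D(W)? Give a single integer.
Answer: 2

Derivation:
Constraint 1 (W < U) on D(W)={3,4,5,6} D(U)={1,2,4,5}: W {3,4,5,6}->{3,4}; U {1,2,4,5}->{4,5}
Constraint 2 (W != Z) on D(W)={3,4} D(Z)={4,5,6}: no change
So after constraint 2: D(W)={3,4}, size = 2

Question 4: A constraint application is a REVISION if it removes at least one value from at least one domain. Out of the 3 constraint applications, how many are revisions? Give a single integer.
Constraint 1 (W < U) on D(W)={3,4,5,6} D(U)={1,2,4,5}: W {3,4,5,6}->{3,4}; U {1,2,4,5}->{4,5} => REVISION
Constraint 2 (W != Z) on D(W)={3,4} D(Z)={4,5,6}: no change => not a revision
Constraint 3 (Y + W = U) on D(Y)={1,2,3,4,5,6} D(W)={3,4} D(U)={4,5}: Y {1,2,3,4,5,6}->{1,2} => REVISION
Total revisions = 2

Answer: 2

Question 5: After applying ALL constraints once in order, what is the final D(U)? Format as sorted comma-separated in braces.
Answer: {4,5}

Derivation:
Constraint 1 (W < U) on D(W)={3,4,5,6} D(U)={1,2,4,5}: W {3,4,5,6}->{3,4}; U {1,2,4,5}->{4,5}
Constraint 2 (W != Z) on D(W)={3,4} D(Z)={4,5,6}: no change
Constraint 3 (Y + W = U) on D(Y)={1,2,3,4,5,6} D(W)={3,4} D(U)={4,5}: Y {1,2,3,4,5,6}->{1,2}
So after all 3 constraints: D(U) = {4,5}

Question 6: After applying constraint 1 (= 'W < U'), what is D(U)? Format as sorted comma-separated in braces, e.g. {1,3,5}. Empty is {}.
Answer: {4,5}

Derivation:
Constraint 1 (W < U) on D(W)={3,4,5,6} D(U)={1,2,4,5}: W {3,4,5,6}->{3,4}; U {1,2,4,5}->{4,5}
So after constraint 1: D(U) = {4,5}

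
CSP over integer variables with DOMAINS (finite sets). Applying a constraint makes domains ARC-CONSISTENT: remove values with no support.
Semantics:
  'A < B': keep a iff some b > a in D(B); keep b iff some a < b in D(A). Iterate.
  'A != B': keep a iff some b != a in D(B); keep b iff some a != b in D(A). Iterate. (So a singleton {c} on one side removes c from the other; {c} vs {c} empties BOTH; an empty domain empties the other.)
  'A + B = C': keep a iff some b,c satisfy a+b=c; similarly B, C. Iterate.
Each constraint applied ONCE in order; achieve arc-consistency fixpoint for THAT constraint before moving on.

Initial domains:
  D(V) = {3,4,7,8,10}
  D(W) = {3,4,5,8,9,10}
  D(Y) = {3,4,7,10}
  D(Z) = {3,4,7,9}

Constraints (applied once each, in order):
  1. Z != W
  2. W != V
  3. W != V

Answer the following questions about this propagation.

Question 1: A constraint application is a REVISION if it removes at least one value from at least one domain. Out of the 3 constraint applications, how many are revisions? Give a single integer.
Constraint 1 (Z != W) on D(Z)={3,4,7,9} D(W)={3,4,5,8,9,10}: no change => not a revision
Constraint 2 (W != V) on D(W)={3,4,5,8,9,10} D(V)={3,4,7,8,10}: no change => not a revision
Constraint 3 (W != V) on D(W)={3,4,5,8,9,10} D(V)={3,4,7,8,10}: no change => not a revision
Total revisions = 0

Answer: 0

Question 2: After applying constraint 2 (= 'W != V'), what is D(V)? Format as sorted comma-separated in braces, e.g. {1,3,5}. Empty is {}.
Constraint 1 (Z != W) on D(Z)={3,4,7,9} D(W)={3,4,5,8,9,10}: no change
Constraint 2 (W != V) on D(W)={3,4,5,8,9,10} D(V)={3,4,7,8,10}: no change
So after constraint 2: D(V) = {3,4,7,8,10}

Answer: {3,4,7,8,10}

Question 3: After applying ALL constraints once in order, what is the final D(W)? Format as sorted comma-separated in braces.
Constraint 1 (Z != W) on D(Z)={3,4,7,9} D(W)={3,4,5,8,9,10}: no change
Constraint 2 (W != V) on D(W)={3,4,5,8,9,10} D(V)={3,4,7,8,10}: no change
Constraint 3 (W != V) on D(W)={3,4,5,8,9,10} D(V)={3,4,7,8,10}: no change
So after all 3 constraints: D(W) = {3,4,5,8,9,10}

Answer: {3,4,5,8,9,10}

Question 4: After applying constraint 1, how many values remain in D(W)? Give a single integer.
Answer: 6

Derivation:
Constraint 1 (Z != W) on D(Z)={3,4,7,9} D(W)={3,4,5,8,9,10}: no change
So after constraint 1: D(W)={3,4,5,8,9,10}, size = 6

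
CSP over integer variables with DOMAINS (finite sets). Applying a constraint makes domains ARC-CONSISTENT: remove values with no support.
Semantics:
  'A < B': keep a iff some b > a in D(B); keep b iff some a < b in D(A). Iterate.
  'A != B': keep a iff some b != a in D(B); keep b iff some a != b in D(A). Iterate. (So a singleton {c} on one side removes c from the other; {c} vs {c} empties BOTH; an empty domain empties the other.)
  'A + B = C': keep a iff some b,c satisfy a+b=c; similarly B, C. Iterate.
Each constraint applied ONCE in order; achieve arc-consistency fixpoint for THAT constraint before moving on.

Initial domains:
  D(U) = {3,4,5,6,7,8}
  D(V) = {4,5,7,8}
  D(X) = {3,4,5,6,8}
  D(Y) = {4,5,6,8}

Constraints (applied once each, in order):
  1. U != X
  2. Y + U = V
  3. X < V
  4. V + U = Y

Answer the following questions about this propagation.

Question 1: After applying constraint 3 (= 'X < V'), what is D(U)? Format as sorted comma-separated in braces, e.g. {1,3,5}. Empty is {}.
Constraint 1 (U != X) on D(U)={3,4,5,6,7,8} D(X)={3,4,5,6,8}: no change
Constraint 2 (Y + U = V) on D(Y)={4,5,6,8} D(U)={3,4,5,6,7,8} D(V)={4,5,7,8}: Y {4,5,6,8}->{4,5}; U {3,4,5,6,7,8}->{3,4}; V {4,5,7,8}->{7,8}
Constraint 3 (X < V) on D(X)={3,4,5,6,8} D(V)={7,8}: X {3,4,5,6,8}->{3,4,5,6}
So after constraint 3: D(U) = {3,4}

Answer: {3,4}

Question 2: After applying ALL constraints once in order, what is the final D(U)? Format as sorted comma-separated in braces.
Constraint 1 (U != X) on D(U)={3,4,5,6,7,8} D(X)={3,4,5,6,8}: no change
Constraint 2 (Y + U = V) on D(Y)={4,5,6,8} D(U)={3,4,5,6,7,8} D(V)={4,5,7,8}: Y {4,5,6,8}->{4,5}; U {3,4,5,6,7,8}->{3,4}; V {4,5,7,8}->{7,8}
Constraint 3 (X < V) on D(X)={3,4,5,6,8} D(V)={7,8}: X {3,4,5,6,8}->{3,4,5,6}
Constraint 4 (V + U = Y) on D(V)={7,8} D(U)={3,4} D(Y)={4,5}: V {7,8}->{}; U {3,4}->{}; Y {4,5}->{}
So after all 4 constraints: D(U) = {}

Answer: {}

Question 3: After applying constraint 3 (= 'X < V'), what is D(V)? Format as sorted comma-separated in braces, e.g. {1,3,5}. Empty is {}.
Answer: {7,8}

Derivation:
Constraint 1 (U != X) on D(U)={3,4,5,6,7,8} D(X)={3,4,5,6,8}: no change
Constraint 2 (Y + U = V) on D(Y)={4,5,6,8} D(U)={3,4,5,6,7,8} D(V)={4,5,7,8}: Y {4,5,6,8}->{4,5}; U {3,4,5,6,7,8}->{3,4}; V {4,5,7,8}->{7,8}
Constraint 3 (X < V) on D(X)={3,4,5,6,8} D(V)={7,8}: X {3,4,5,6,8}->{3,4,5,6}
So after constraint 3: D(V) = {7,8}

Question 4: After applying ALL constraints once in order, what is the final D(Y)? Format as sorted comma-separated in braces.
Answer: {}

Derivation:
Constraint 1 (U != X) on D(U)={3,4,5,6,7,8} D(X)={3,4,5,6,8}: no change
Constraint 2 (Y + U = V) on D(Y)={4,5,6,8} D(U)={3,4,5,6,7,8} D(V)={4,5,7,8}: Y {4,5,6,8}->{4,5}; U {3,4,5,6,7,8}->{3,4}; V {4,5,7,8}->{7,8}
Constraint 3 (X < V) on D(X)={3,4,5,6,8} D(V)={7,8}: X {3,4,5,6,8}->{3,4,5,6}
Constraint 4 (V + U = Y) on D(V)={7,8} D(U)={3,4} D(Y)={4,5}: V {7,8}->{}; U {3,4}->{}; Y {4,5}->{}
So after all 4 constraints: D(Y) = {}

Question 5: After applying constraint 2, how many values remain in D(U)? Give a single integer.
Answer: 2

Derivation:
Constraint 1 (U != X) on D(U)={3,4,5,6,7,8} D(X)={3,4,5,6,8}: no change
Constraint 2 (Y + U = V) on D(Y)={4,5,6,8} D(U)={3,4,5,6,7,8} D(V)={4,5,7,8}: Y {4,5,6,8}->{4,5}; U {3,4,5,6,7,8}->{3,4}; V {4,5,7,8}->{7,8}
So after constraint 2: D(U)={3,4}, size = 2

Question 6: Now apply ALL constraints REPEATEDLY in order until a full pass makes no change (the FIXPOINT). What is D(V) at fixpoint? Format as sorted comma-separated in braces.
pass 0 (initial): D(V)={4,5,7,8}
pass 1: U {3,4,5,6,7,8}->{}; V {4,5,7,8}->{}; X {3,4,5,6,8}->{3,4,5,6}; Y {4,5,6,8}->{}
pass 2: X {3,4,5,6}->{}
pass 3: no change
Fixpoint after 3 passes: D(V) = {}

Answer: {}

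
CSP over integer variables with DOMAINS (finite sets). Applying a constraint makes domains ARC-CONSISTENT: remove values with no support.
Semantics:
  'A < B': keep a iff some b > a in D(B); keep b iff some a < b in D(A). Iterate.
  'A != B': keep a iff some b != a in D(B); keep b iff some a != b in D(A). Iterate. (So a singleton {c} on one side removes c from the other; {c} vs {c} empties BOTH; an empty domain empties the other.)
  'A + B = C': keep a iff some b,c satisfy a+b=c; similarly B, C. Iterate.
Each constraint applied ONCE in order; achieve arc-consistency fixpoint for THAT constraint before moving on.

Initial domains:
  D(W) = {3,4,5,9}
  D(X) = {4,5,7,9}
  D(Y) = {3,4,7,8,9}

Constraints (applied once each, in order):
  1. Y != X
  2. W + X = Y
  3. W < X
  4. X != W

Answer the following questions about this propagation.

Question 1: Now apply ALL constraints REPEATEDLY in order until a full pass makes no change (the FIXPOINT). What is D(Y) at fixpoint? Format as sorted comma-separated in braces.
pass 0 (initial): D(Y)={3,4,7,8,9}
pass 1: W {3,4,5,9}->{3,4}; X {4,5,7,9}->{4,5}; Y {3,4,7,8,9}->{7,8,9}
pass 2: no change
Fixpoint after 2 passes: D(Y) = {7,8,9}

Answer: {7,8,9}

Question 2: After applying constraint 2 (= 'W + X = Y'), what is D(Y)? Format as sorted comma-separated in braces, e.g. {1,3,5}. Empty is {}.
Answer: {7,8,9}

Derivation:
Constraint 1 (Y != X) on D(Y)={3,4,7,8,9} D(X)={4,5,7,9}: no change
Constraint 2 (W + X = Y) on D(W)={3,4,5,9} D(X)={4,5,7,9} D(Y)={3,4,7,8,9}: W {3,4,5,9}->{3,4,5}; X {4,5,7,9}->{4,5}; Y {3,4,7,8,9}->{7,8,9}
So after constraint 2: D(Y) = {7,8,9}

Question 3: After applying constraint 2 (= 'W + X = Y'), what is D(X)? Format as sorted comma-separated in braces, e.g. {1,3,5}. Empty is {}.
Answer: {4,5}

Derivation:
Constraint 1 (Y != X) on D(Y)={3,4,7,8,9} D(X)={4,5,7,9}: no change
Constraint 2 (W + X = Y) on D(W)={3,4,5,9} D(X)={4,5,7,9} D(Y)={3,4,7,8,9}: W {3,4,5,9}->{3,4,5}; X {4,5,7,9}->{4,5}; Y {3,4,7,8,9}->{7,8,9}
So after constraint 2: D(X) = {4,5}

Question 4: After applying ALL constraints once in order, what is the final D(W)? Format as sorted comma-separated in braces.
Answer: {3,4}

Derivation:
Constraint 1 (Y != X) on D(Y)={3,4,7,8,9} D(X)={4,5,7,9}: no change
Constraint 2 (W + X = Y) on D(W)={3,4,5,9} D(X)={4,5,7,9} D(Y)={3,4,7,8,9}: W {3,4,5,9}->{3,4,5}; X {4,5,7,9}->{4,5}; Y {3,4,7,8,9}->{7,8,9}
Constraint 3 (W < X) on D(W)={3,4,5} D(X)={4,5}: W {3,4,5}->{3,4}
Constraint 4 (X != W) on D(X)={4,5} D(W)={3,4}: no change
So after all 4 constraints: D(W) = {3,4}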